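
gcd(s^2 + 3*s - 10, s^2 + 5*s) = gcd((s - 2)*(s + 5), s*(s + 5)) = s + 5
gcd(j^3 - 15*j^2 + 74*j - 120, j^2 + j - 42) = j - 6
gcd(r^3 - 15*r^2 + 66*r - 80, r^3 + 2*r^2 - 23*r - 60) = r - 5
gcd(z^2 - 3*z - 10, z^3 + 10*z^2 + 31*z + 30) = z + 2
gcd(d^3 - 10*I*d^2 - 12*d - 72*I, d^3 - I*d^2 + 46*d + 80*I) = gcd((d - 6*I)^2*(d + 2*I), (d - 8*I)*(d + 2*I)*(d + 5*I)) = d + 2*I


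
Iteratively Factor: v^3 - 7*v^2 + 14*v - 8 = (v - 4)*(v^2 - 3*v + 2) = (v - 4)*(v - 2)*(v - 1)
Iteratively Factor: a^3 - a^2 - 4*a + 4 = (a - 2)*(a^2 + a - 2) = (a - 2)*(a - 1)*(a + 2)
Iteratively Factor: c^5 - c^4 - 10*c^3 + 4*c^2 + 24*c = (c - 2)*(c^4 + c^3 - 8*c^2 - 12*c) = (c - 2)*(c + 2)*(c^3 - c^2 - 6*c) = (c - 2)*(c + 2)^2*(c^2 - 3*c) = c*(c - 2)*(c + 2)^2*(c - 3)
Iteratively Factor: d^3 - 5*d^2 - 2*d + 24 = (d - 4)*(d^2 - d - 6) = (d - 4)*(d - 3)*(d + 2)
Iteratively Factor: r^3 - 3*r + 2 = (r + 2)*(r^2 - 2*r + 1) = (r - 1)*(r + 2)*(r - 1)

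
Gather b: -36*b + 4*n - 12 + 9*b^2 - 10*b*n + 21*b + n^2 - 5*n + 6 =9*b^2 + b*(-10*n - 15) + n^2 - n - 6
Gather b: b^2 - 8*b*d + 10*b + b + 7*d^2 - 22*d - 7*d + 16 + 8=b^2 + b*(11 - 8*d) + 7*d^2 - 29*d + 24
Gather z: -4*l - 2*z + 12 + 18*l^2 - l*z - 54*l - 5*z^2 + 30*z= 18*l^2 - 58*l - 5*z^2 + z*(28 - l) + 12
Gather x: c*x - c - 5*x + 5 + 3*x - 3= -c + x*(c - 2) + 2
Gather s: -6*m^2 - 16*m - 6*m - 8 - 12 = -6*m^2 - 22*m - 20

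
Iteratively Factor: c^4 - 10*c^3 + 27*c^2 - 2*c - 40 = (c - 5)*(c^3 - 5*c^2 + 2*c + 8) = (c - 5)*(c - 4)*(c^2 - c - 2) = (c - 5)*(c - 4)*(c + 1)*(c - 2)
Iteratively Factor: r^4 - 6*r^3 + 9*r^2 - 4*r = (r)*(r^3 - 6*r^2 + 9*r - 4) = r*(r - 1)*(r^2 - 5*r + 4) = r*(r - 4)*(r - 1)*(r - 1)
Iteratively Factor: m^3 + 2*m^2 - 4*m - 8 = (m + 2)*(m^2 - 4) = (m - 2)*(m + 2)*(m + 2)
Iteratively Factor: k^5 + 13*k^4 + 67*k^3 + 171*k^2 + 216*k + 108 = (k + 3)*(k^4 + 10*k^3 + 37*k^2 + 60*k + 36) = (k + 2)*(k + 3)*(k^3 + 8*k^2 + 21*k + 18) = (k + 2)*(k + 3)^2*(k^2 + 5*k + 6) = (k + 2)*(k + 3)^3*(k + 2)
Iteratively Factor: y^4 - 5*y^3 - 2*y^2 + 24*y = (y)*(y^3 - 5*y^2 - 2*y + 24) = y*(y - 3)*(y^2 - 2*y - 8) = y*(y - 4)*(y - 3)*(y + 2)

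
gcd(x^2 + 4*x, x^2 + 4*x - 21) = 1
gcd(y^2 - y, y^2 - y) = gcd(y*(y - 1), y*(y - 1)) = y^2 - y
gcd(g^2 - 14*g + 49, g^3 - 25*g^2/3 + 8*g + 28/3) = g - 7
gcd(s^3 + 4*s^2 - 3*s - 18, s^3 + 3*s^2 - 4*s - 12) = s^2 + s - 6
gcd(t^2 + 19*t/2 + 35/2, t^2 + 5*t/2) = t + 5/2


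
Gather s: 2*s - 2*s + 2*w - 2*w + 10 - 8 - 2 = 0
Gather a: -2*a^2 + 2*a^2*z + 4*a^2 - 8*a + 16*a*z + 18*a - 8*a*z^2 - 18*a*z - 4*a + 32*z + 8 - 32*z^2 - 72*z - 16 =a^2*(2*z + 2) + a*(-8*z^2 - 2*z + 6) - 32*z^2 - 40*z - 8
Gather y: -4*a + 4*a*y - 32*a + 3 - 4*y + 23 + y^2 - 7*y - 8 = -36*a + y^2 + y*(4*a - 11) + 18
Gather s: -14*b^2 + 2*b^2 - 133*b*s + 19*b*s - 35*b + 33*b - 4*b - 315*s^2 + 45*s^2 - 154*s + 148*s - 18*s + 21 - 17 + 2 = -12*b^2 - 6*b - 270*s^2 + s*(-114*b - 24) + 6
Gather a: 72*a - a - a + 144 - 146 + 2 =70*a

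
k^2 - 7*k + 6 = (k - 6)*(k - 1)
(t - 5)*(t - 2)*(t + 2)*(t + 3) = t^4 - 2*t^3 - 19*t^2 + 8*t + 60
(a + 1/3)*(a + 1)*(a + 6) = a^3 + 22*a^2/3 + 25*a/3 + 2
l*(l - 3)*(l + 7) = l^3 + 4*l^2 - 21*l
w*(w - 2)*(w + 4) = w^3 + 2*w^2 - 8*w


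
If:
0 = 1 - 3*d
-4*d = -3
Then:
No Solution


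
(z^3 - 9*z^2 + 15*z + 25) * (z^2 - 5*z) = z^5 - 14*z^4 + 60*z^3 - 50*z^2 - 125*z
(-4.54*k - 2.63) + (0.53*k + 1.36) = -4.01*k - 1.27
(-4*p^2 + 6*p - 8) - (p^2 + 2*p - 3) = -5*p^2 + 4*p - 5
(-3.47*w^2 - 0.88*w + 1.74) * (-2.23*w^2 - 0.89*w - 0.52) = 7.7381*w^4 + 5.0507*w^3 - 1.2926*w^2 - 1.091*w - 0.9048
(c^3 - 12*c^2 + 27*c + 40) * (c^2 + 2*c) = c^5 - 10*c^4 + 3*c^3 + 94*c^2 + 80*c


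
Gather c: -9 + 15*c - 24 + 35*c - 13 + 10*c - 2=60*c - 48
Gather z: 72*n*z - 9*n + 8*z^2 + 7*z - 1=-9*n + 8*z^2 + z*(72*n + 7) - 1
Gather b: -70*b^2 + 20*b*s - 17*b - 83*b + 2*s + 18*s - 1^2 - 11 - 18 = -70*b^2 + b*(20*s - 100) + 20*s - 30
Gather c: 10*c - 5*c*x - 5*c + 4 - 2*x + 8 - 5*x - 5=c*(5 - 5*x) - 7*x + 7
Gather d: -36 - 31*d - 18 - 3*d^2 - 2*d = -3*d^2 - 33*d - 54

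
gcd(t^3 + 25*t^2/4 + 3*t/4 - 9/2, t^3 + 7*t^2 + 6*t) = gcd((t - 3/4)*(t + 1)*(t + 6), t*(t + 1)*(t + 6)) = t^2 + 7*t + 6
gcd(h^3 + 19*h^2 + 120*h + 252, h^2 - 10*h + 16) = 1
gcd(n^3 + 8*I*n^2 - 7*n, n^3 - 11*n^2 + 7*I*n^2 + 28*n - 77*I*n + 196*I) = n + 7*I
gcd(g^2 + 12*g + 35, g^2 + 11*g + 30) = g + 5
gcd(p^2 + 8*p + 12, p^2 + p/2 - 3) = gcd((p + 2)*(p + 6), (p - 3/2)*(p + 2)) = p + 2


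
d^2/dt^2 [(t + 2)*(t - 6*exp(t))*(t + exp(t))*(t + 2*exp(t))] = -3*t^3*exp(t) - 64*t^2*exp(2*t) - 24*t^2*exp(t) + 12*t^2 - 108*t*exp(3*t) - 256*t*exp(2*t) - 42*t*exp(t) + 12*t - 288*exp(3*t) - 160*exp(2*t) - 12*exp(t)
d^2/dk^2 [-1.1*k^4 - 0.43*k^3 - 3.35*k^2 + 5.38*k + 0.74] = -13.2*k^2 - 2.58*k - 6.7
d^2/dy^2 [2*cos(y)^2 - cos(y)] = cos(y) - 4*cos(2*y)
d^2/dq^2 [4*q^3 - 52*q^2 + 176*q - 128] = 24*q - 104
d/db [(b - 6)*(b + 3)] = 2*b - 3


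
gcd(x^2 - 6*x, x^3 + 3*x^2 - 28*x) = x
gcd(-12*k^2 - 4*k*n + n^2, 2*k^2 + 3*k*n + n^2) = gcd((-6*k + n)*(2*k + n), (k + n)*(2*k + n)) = 2*k + n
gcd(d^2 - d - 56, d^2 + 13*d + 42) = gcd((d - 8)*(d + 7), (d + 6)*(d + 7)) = d + 7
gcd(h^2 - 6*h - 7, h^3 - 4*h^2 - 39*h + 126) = h - 7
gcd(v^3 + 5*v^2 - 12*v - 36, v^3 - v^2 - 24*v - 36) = v + 2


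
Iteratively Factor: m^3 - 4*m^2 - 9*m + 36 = (m - 3)*(m^2 - m - 12) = (m - 4)*(m - 3)*(m + 3)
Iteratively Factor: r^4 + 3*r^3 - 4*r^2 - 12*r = (r - 2)*(r^3 + 5*r^2 + 6*r) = (r - 2)*(r + 3)*(r^2 + 2*r) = (r - 2)*(r + 2)*(r + 3)*(r)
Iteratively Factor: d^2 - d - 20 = (d + 4)*(d - 5)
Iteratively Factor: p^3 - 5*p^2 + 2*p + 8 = (p + 1)*(p^2 - 6*p + 8) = (p - 2)*(p + 1)*(p - 4)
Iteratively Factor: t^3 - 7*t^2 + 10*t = (t - 2)*(t^2 - 5*t) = t*(t - 2)*(t - 5)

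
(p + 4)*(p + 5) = p^2 + 9*p + 20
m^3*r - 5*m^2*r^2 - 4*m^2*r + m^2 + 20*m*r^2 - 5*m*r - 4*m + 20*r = (m - 4)*(m - 5*r)*(m*r + 1)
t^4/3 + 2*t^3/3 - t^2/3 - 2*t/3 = t*(t/3 + 1/3)*(t - 1)*(t + 2)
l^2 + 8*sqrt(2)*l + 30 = (l + 3*sqrt(2))*(l + 5*sqrt(2))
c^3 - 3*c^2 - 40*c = c*(c - 8)*(c + 5)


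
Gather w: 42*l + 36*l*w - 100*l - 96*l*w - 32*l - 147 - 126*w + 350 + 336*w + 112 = -90*l + w*(210 - 60*l) + 315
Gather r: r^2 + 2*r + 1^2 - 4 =r^2 + 2*r - 3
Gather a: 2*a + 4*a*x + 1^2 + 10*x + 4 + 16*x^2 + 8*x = a*(4*x + 2) + 16*x^2 + 18*x + 5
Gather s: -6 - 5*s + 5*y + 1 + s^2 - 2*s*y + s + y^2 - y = s^2 + s*(-2*y - 4) + y^2 + 4*y - 5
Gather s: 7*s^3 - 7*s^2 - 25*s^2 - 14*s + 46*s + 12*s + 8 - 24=7*s^3 - 32*s^2 + 44*s - 16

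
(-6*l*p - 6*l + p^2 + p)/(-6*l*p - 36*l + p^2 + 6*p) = (p + 1)/(p + 6)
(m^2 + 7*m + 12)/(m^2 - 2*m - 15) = (m + 4)/(m - 5)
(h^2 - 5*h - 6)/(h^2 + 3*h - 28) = (h^2 - 5*h - 6)/(h^2 + 3*h - 28)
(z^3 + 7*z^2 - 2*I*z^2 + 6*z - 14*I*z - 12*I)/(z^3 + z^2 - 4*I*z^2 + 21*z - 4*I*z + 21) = (z^2 + 2*z*(3 - I) - 12*I)/(z^2 - 4*I*z + 21)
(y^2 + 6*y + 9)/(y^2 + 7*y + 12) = (y + 3)/(y + 4)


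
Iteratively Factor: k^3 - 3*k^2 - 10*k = (k - 5)*(k^2 + 2*k) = (k - 5)*(k + 2)*(k)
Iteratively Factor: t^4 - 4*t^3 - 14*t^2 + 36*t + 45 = (t - 5)*(t^3 + t^2 - 9*t - 9) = (t - 5)*(t - 3)*(t^2 + 4*t + 3) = (t - 5)*(t - 3)*(t + 1)*(t + 3)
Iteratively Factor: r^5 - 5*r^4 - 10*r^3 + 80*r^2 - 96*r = (r)*(r^4 - 5*r^3 - 10*r^2 + 80*r - 96) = r*(r - 3)*(r^3 - 2*r^2 - 16*r + 32) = r*(r - 3)*(r + 4)*(r^2 - 6*r + 8) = r*(r - 3)*(r - 2)*(r + 4)*(r - 4)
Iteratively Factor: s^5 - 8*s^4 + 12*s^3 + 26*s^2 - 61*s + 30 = (s - 5)*(s^4 - 3*s^3 - 3*s^2 + 11*s - 6) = (s - 5)*(s + 2)*(s^3 - 5*s^2 + 7*s - 3) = (s - 5)*(s - 3)*(s + 2)*(s^2 - 2*s + 1) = (s - 5)*(s - 3)*(s - 1)*(s + 2)*(s - 1)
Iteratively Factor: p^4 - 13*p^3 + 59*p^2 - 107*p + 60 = (p - 1)*(p^3 - 12*p^2 + 47*p - 60) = (p - 4)*(p - 1)*(p^2 - 8*p + 15) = (p - 4)*(p - 3)*(p - 1)*(p - 5)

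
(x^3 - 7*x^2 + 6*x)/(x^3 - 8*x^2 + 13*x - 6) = x/(x - 1)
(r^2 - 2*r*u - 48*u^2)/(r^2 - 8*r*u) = (r + 6*u)/r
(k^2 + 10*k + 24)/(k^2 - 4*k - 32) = (k + 6)/(k - 8)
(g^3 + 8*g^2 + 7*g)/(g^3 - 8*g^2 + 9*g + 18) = g*(g + 7)/(g^2 - 9*g + 18)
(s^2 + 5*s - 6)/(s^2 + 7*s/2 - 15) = 2*(s - 1)/(2*s - 5)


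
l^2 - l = l*(l - 1)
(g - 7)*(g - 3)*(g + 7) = g^3 - 3*g^2 - 49*g + 147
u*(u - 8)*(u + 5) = u^3 - 3*u^2 - 40*u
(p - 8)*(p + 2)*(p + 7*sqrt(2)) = p^3 - 6*p^2 + 7*sqrt(2)*p^2 - 42*sqrt(2)*p - 16*p - 112*sqrt(2)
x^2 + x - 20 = (x - 4)*(x + 5)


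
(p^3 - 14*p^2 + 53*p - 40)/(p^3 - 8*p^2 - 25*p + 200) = (p - 1)/(p + 5)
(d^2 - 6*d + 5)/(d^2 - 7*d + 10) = (d - 1)/(d - 2)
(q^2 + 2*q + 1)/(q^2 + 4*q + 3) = (q + 1)/(q + 3)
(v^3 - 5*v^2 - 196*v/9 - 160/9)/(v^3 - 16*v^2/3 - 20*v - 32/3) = (9*v^2 + 27*v + 20)/(3*(3*v^2 + 8*v + 4))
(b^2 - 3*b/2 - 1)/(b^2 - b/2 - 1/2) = (b - 2)/(b - 1)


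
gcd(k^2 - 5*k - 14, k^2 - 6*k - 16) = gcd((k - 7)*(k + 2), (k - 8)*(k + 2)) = k + 2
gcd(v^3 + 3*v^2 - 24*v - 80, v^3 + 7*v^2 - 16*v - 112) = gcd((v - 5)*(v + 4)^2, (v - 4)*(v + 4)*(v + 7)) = v + 4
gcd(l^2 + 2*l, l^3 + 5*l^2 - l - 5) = 1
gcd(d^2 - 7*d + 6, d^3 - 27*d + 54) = 1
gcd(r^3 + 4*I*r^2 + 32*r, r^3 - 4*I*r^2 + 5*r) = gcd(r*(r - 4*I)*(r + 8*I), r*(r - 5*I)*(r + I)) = r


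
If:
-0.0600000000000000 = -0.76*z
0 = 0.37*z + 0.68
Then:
No Solution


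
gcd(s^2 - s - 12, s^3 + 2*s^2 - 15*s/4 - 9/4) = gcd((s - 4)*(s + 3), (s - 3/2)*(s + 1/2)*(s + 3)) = s + 3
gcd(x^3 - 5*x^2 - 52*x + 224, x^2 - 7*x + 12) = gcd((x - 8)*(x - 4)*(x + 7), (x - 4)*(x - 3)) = x - 4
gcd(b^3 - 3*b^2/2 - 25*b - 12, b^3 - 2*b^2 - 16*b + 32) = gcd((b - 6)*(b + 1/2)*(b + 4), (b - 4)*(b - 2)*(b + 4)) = b + 4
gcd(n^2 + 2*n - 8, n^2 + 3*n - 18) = 1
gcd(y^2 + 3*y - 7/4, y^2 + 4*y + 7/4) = y + 7/2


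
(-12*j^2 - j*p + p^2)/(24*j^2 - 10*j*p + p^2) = (3*j + p)/(-6*j + p)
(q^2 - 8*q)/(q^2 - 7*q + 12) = q*(q - 8)/(q^2 - 7*q + 12)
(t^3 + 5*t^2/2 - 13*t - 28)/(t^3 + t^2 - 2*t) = (t^2 + t/2 - 14)/(t*(t - 1))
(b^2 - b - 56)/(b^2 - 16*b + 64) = (b + 7)/(b - 8)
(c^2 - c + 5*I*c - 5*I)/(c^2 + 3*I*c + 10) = (c - 1)/(c - 2*I)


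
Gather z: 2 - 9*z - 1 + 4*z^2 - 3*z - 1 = 4*z^2 - 12*z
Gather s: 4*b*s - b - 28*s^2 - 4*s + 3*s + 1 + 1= -b - 28*s^2 + s*(4*b - 1) + 2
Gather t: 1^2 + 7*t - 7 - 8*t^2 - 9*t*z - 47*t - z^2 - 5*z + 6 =-8*t^2 + t*(-9*z - 40) - z^2 - 5*z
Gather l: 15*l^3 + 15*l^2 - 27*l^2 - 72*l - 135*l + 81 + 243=15*l^3 - 12*l^2 - 207*l + 324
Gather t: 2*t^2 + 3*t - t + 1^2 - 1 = 2*t^2 + 2*t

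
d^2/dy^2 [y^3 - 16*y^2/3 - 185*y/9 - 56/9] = 6*y - 32/3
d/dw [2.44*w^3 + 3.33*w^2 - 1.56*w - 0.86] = 7.32*w^2 + 6.66*w - 1.56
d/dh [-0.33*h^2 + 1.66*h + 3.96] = 1.66 - 0.66*h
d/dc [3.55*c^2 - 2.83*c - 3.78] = 7.1*c - 2.83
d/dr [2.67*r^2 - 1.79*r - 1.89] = 5.34*r - 1.79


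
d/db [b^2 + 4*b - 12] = 2*b + 4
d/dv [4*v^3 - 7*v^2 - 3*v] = 12*v^2 - 14*v - 3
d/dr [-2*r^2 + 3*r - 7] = 3 - 4*r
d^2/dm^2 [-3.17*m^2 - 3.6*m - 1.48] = -6.34000000000000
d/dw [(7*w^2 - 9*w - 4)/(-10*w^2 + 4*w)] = (-31*w^2 - 40*w + 8)/(2*w^2*(25*w^2 - 20*w + 4))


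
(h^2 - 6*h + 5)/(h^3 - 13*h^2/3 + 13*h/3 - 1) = 3*(h - 5)/(3*h^2 - 10*h + 3)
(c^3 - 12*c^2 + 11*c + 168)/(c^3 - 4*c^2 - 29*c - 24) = (c - 7)/(c + 1)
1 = 1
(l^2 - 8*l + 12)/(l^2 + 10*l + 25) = (l^2 - 8*l + 12)/(l^2 + 10*l + 25)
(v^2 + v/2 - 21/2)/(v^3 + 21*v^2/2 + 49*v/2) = (v - 3)/(v*(v + 7))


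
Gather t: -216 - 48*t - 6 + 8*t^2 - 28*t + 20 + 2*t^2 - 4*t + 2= 10*t^2 - 80*t - 200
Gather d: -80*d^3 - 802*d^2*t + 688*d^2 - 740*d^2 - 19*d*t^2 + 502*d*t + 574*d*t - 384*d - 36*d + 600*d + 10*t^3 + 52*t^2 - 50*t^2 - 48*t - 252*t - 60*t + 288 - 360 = -80*d^3 + d^2*(-802*t - 52) + d*(-19*t^2 + 1076*t + 180) + 10*t^3 + 2*t^2 - 360*t - 72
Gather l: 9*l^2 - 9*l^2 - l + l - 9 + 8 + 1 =0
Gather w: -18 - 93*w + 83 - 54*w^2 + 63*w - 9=-54*w^2 - 30*w + 56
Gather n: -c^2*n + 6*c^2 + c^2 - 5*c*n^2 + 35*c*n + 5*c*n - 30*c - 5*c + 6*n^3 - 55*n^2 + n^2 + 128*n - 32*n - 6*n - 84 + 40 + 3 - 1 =7*c^2 - 35*c + 6*n^3 + n^2*(-5*c - 54) + n*(-c^2 + 40*c + 90) - 42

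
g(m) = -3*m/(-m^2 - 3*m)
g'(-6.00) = -0.33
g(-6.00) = -1.00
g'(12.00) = -0.01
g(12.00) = 0.20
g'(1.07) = -0.18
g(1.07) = 0.74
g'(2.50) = -0.10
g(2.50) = 0.55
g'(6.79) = -0.03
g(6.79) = 0.31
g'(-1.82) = -2.15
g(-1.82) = 2.54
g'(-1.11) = -0.84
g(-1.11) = 1.59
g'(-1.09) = -0.82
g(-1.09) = 1.57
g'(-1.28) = -1.01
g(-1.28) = 1.74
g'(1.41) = -0.15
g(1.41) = 0.68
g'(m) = -3*m*(2*m + 3)/(-m^2 - 3*m)^2 - 3/(-m^2 - 3*m)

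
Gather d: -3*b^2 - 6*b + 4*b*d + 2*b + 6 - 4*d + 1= -3*b^2 - 4*b + d*(4*b - 4) + 7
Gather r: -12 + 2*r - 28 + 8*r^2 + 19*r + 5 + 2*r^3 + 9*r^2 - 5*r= 2*r^3 + 17*r^2 + 16*r - 35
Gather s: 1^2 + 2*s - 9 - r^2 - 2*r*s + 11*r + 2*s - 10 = -r^2 + 11*r + s*(4 - 2*r) - 18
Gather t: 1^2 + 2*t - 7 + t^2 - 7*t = t^2 - 5*t - 6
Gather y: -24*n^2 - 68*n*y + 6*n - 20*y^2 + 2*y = -24*n^2 + 6*n - 20*y^2 + y*(2 - 68*n)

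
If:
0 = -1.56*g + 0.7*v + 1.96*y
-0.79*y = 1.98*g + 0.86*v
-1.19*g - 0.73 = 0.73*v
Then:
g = 0.35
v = -1.57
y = 0.83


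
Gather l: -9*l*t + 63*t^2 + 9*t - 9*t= -9*l*t + 63*t^2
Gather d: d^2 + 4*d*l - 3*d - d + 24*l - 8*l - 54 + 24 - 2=d^2 + d*(4*l - 4) + 16*l - 32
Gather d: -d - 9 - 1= -d - 10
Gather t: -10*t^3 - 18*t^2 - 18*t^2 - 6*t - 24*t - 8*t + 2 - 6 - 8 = -10*t^3 - 36*t^2 - 38*t - 12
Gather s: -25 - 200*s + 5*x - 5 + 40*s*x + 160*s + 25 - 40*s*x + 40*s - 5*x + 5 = 0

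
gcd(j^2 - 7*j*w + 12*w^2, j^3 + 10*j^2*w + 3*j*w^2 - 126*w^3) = -j + 3*w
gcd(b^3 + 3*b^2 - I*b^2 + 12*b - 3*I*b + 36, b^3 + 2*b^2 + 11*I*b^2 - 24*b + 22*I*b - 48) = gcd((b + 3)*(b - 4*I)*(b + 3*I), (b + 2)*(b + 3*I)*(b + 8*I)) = b + 3*I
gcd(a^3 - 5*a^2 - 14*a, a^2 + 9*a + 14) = a + 2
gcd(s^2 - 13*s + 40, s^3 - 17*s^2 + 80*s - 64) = s - 8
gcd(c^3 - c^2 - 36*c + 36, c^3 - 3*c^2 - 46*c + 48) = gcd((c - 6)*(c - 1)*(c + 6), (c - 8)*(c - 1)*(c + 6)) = c^2 + 5*c - 6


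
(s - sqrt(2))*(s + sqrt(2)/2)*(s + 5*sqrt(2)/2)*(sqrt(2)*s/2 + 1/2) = sqrt(2)*s^4/2 + 5*s^3/2 - 3*sqrt(2)*s^2/4 - 17*s/4 - 5*sqrt(2)/4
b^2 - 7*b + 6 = (b - 6)*(b - 1)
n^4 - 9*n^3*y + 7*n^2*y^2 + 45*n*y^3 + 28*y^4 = (n - 7*y)*(n - 4*y)*(n + y)^2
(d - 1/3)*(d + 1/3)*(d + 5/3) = d^3 + 5*d^2/3 - d/9 - 5/27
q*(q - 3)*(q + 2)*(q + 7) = q^4 + 6*q^3 - 13*q^2 - 42*q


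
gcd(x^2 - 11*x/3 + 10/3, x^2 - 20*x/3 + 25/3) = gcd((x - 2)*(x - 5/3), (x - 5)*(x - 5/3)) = x - 5/3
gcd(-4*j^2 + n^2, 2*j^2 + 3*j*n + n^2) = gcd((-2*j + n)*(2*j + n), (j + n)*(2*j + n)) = 2*j + n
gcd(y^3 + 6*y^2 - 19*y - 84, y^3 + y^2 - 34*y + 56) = y^2 + 3*y - 28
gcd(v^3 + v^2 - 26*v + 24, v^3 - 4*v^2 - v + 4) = v^2 - 5*v + 4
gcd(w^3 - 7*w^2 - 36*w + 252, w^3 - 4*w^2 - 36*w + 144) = w^2 - 36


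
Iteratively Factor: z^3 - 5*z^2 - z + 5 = (z - 1)*(z^2 - 4*z - 5) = (z - 5)*(z - 1)*(z + 1)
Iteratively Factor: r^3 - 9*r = (r + 3)*(r^2 - 3*r) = (r - 3)*(r + 3)*(r)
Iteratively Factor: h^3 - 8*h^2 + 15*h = (h - 3)*(h^2 - 5*h) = h*(h - 3)*(h - 5)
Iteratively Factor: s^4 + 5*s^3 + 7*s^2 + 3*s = (s + 1)*(s^3 + 4*s^2 + 3*s) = (s + 1)*(s + 3)*(s^2 + s) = (s + 1)^2*(s + 3)*(s)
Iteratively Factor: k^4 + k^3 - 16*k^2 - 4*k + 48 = (k + 2)*(k^3 - k^2 - 14*k + 24) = (k + 2)*(k + 4)*(k^2 - 5*k + 6) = (k - 2)*(k + 2)*(k + 4)*(k - 3)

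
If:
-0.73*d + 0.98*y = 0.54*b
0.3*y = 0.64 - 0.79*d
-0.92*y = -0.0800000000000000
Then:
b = -0.89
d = 0.78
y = 0.09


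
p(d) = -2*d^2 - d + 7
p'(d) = -4*d - 1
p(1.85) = -1.70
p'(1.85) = -8.40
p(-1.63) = 3.32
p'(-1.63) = 5.52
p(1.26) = 2.56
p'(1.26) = -6.04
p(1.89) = -2.03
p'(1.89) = -8.56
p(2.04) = -3.36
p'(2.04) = -9.16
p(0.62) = 5.61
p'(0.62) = -3.48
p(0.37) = 6.36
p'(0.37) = -2.48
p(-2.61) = -4.01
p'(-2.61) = 9.44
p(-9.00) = -146.00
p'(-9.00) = 35.00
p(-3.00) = -8.00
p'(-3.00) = 11.00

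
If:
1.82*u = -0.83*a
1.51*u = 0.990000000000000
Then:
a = -1.44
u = 0.66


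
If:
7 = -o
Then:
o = -7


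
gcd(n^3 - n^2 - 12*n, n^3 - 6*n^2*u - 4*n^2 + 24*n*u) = n^2 - 4*n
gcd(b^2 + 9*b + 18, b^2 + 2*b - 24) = b + 6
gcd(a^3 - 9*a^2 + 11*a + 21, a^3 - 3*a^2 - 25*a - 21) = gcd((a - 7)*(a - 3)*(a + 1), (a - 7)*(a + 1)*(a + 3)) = a^2 - 6*a - 7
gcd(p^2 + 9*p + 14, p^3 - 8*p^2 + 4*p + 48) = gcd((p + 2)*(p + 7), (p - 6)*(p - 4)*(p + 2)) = p + 2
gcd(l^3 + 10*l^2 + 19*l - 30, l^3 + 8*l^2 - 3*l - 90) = l^2 + 11*l + 30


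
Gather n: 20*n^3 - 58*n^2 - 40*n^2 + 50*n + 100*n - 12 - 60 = 20*n^3 - 98*n^2 + 150*n - 72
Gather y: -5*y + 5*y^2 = 5*y^2 - 5*y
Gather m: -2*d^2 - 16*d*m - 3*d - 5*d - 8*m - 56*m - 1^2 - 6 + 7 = -2*d^2 - 8*d + m*(-16*d - 64)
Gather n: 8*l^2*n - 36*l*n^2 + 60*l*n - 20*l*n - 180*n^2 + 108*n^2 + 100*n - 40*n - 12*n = n^2*(-36*l - 72) + n*(8*l^2 + 40*l + 48)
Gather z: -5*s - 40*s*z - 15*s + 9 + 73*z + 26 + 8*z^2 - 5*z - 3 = -20*s + 8*z^2 + z*(68 - 40*s) + 32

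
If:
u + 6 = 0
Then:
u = -6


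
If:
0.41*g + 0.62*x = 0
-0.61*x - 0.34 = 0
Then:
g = 0.84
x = -0.56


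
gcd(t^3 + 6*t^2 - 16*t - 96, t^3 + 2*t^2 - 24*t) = t^2 + 2*t - 24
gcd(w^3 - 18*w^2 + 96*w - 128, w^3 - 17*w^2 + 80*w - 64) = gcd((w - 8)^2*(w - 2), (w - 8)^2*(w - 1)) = w^2 - 16*w + 64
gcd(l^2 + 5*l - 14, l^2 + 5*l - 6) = 1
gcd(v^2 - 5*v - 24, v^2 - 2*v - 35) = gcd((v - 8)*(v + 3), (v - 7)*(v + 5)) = 1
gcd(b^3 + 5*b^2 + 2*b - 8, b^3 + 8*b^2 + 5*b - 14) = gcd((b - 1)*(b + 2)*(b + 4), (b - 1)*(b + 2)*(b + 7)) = b^2 + b - 2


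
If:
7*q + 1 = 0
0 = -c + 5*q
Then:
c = -5/7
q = -1/7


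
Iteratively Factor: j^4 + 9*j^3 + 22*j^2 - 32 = (j + 4)*(j^3 + 5*j^2 + 2*j - 8) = (j - 1)*(j + 4)*(j^2 + 6*j + 8) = (j - 1)*(j + 2)*(j + 4)*(j + 4)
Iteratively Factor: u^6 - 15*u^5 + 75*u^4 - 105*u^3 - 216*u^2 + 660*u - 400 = (u - 5)*(u^5 - 10*u^4 + 25*u^3 + 20*u^2 - 116*u + 80) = (u - 5)*(u + 2)*(u^4 - 12*u^3 + 49*u^2 - 78*u + 40) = (u - 5)*(u - 1)*(u + 2)*(u^3 - 11*u^2 + 38*u - 40) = (u - 5)*(u - 4)*(u - 1)*(u + 2)*(u^2 - 7*u + 10) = (u - 5)^2*(u - 4)*(u - 1)*(u + 2)*(u - 2)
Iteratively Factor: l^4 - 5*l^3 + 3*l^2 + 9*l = (l - 3)*(l^3 - 2*l^2 - 3*l) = l*(l - 3)*(l^2 - 2*l - 3) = l*(l - 3)^2*(l + 1)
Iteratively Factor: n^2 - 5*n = (n - 5)*(n)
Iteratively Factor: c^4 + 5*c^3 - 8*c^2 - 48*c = (c - 3)*(c^3 + 8*c^2 + 16*c) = c*(c - 3)*(c^2 + 8*c + 16) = c*(c - 3)*(c + 4)*(c + 4)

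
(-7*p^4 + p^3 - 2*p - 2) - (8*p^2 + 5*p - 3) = -7*p^4 + p^3 - 8*p^2 - 7*p + 1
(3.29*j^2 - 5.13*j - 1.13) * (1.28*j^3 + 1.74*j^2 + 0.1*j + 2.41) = 4.2112*j^5 - 0.8418*j^4 - 10.0436*j^3 + 5.4497*j^2 - 12.4763*j - 2.7233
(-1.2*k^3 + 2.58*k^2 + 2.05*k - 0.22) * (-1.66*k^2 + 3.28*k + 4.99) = 1.992*k^5 - 8.2188*k^4 - 0.928599999999999*k^3 + 19.9634*k^2 + 9.5079*k - 1.0978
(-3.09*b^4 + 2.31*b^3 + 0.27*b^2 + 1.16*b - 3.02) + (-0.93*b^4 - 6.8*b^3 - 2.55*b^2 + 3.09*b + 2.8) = -4.02*b^4 - 4.49*b^3 - 2.28*b^2 + 4.25*b - 0.22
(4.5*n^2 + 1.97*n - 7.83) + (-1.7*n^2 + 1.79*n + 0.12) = 2.8*n^2 + 3.76*n - 7.71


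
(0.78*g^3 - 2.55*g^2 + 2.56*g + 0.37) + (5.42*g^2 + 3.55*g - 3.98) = 0.78*g^3 + 2.87*g^2 + 6.11*g - 3.61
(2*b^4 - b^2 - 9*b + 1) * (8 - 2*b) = -4*b^5 + 16*b^4 + 2*b^3 + 10*b^2 - 74*b + 8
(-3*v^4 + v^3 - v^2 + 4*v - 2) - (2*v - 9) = -3*v^4 + v^3 - v^2 + 2*v + 7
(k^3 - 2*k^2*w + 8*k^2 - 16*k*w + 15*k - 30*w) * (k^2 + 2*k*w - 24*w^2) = k^5 + 8*k^4 - 28*k^3*w^2 + 15*k^3 + 48*k^2*w^3 - 224*k^2*w^2 + 384*k*w^3 - 420*k*w^2 + 720*w^3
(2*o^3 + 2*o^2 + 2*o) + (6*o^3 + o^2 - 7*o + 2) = 8*o^3 + 3*o^2 - 5*o + 2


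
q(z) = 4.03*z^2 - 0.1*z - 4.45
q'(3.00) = 24.08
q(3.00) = 31.52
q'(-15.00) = -121.00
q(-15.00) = 903.80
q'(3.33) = 26.74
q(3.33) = 39.91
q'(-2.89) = -23.39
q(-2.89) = 29.50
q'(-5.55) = -44.83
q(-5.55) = 120.24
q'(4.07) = 32.70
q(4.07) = 61.90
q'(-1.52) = -12.35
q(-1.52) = 5.01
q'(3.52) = 28.27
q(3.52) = 45.13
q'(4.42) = 35.53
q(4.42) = 73.84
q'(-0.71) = -5.82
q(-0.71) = -2.35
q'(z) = 8.06*z - 0.1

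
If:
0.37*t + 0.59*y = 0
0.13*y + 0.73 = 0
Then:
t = 8.95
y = -5.62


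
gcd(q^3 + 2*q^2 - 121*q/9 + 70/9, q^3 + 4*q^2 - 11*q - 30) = q + 5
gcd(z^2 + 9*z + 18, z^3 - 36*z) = z + 6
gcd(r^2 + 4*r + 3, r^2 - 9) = r + 3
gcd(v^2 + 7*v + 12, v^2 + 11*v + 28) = v + 4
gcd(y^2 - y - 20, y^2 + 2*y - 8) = y + 4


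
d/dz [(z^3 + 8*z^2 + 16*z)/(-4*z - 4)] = (-2*z^3 - 11*z^2 - 16*z - 16)/(4*(z^2 + 2*z + 1))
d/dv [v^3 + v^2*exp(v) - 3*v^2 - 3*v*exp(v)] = v^2*exp(v) + 3*v^2 - v*exp(v) - 6*v - 3*exp(v)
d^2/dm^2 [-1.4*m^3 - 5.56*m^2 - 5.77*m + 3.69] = -8.4*m - 11.12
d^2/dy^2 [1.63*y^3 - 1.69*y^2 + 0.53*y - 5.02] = 9.78*y - 3.38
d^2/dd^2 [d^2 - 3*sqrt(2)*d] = 2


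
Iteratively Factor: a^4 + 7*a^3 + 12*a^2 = (a)*(a^3 + 7*a^2 + 12*a) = a*(a + 4)*(a^2 + 3*a) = a*(a + 3)*(a + 4)*(a)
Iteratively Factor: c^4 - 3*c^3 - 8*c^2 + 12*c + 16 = (c + 1)*(c^3 - 4*c^2 - 4*c + 16) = (c - 4)*(c + 1)*(c^2 - 4) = (c - 4)*(c + 1)*(c + 2)*(c - 2)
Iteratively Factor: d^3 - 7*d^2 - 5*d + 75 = (d - 5)*(d^2 - 2*d - 15) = (d - 5)*(d + 3)*(d - 5)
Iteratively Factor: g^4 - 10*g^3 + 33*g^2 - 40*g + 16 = (g - 1)*(g^3 - 9*g^2 + 24*g - 16) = (g - 4)*(g - 1)*(g^2 - 5*g + 4) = (g - 4)*(g - 1)^2*(g - 4)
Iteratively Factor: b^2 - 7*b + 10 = (b - 2)*(b - 5)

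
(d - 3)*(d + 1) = d^2 - 2*d - 3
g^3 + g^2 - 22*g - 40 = (g - 5)*(g + 2)*(g + 4)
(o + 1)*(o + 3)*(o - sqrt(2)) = o^3 - sqrt(2)*o^2 + 4*o^2 - 4*sqrt(2)*o + 3*o - 3*sqrt(2)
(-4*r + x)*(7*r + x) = -28*r^2 + 3*r*x + x^2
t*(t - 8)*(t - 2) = t^3 - 10*t^2 + 16*t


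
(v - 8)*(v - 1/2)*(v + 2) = v^3 - 13*v^2/2 - 13*v + 8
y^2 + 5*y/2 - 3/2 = (y - 1/2)*(y + 3)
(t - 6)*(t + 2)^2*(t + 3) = t^4 + t^3 - 26*t^2 - 84*t - 72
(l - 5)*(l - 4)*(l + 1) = l^3 - 8*l^2 + 11*l + 20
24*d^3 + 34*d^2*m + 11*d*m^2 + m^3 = (d + m)*(4*d + m)*(6*d + m)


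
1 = 1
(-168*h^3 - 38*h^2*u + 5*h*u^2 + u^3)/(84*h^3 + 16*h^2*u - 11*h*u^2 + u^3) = (28*h^2 + 11*h*u + u^2)/(-14*h^2 - 5*h*u + u^2)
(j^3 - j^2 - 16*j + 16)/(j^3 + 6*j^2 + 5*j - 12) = (j - 4)/(j + 3)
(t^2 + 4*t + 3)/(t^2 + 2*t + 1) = (t + 3)/(t + 1)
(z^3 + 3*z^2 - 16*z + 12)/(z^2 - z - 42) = (z^2 - 3*z + 2)/(z - 7)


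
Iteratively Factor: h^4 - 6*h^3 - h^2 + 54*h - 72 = (h - 2)*(h^3 - 4*h^2 - 9*h + 36) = (h - 2)*(h + 3)*(h^2 - 7*h + 12) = (h - 3)*(h - 2)*(h + 3)*(h - 4)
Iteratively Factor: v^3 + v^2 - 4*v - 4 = (v + 2)*(v^2 - v - 2) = (v - 2)*(v + 2)*(v + 1)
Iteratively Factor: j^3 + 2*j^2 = (j)*(j^2 + 2*j) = j*(j + 2)*(j)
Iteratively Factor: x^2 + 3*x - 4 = (x - 1)*(x + 4)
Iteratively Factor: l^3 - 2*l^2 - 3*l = (l - 3)*(l^2 + l) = (l - 3)*(l + 1)*(l)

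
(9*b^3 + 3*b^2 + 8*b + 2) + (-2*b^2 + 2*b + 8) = 9*b^3 + b^2 + 10*b + 10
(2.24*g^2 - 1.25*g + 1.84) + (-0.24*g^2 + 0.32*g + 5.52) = 2.0*g^2 - 0.93*g + 7.36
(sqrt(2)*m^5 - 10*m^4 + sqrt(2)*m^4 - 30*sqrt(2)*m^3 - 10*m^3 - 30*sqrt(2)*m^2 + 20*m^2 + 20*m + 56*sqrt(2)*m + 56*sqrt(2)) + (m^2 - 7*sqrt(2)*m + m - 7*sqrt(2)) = sqrt(2)*m^5 - 10*m^4 + sqrt(2)*m^4 - 30*sqrt(2)*m^3 - 10*m^3 - 30*sqrt(2)*m^2 + 21*m^2 + 21*m + 49*sqrt(2)*m + 49*sqrt(2)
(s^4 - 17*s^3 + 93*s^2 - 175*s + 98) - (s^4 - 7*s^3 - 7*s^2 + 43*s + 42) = -10*s^3 + 100*s^2 - 218*s + 56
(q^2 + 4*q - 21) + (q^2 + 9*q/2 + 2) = 2*q^2 + 17*q/2 - 19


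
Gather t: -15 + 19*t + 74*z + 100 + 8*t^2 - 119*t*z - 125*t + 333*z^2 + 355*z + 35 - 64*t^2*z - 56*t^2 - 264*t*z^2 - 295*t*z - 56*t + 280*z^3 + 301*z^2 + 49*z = t^2*(-64*z - 48) + t*(-264*z^2 - 414*z - 162) + 280*z^3 + 634*z^2 + 478*z + 120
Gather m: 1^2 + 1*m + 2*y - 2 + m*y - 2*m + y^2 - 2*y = m*(y - 1) + y^2 - 1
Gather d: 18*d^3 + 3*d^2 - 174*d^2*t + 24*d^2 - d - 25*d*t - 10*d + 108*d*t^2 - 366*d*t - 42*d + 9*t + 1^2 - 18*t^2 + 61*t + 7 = 18*d^3 + d^2*(27 - 174*t) + d*(108*t^2 - 391*t - 53) - 18*t^2 + 70*t + 8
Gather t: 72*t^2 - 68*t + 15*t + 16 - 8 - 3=72*t^2 - 53*t + 5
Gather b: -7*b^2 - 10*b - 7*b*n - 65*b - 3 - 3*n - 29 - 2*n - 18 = -7*b^2 + b*(-7*n - 75) - 5*n - 50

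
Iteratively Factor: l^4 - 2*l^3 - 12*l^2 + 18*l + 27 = (l + 3)*(l^3 - 5*l^2 + 3*l + 9) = (l + 1)*(l + 3)*(l^2 - 6*l + 9) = (l - 3)*(l + 1)*(l + 3)*(l - 3)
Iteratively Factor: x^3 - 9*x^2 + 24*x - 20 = (x - 2)*(x^2 - 7*x + 10) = (x - 2)^2*(x - 5)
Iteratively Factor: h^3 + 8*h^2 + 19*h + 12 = (h + 1)*(h^2 + 7*h + 12) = (h + 1)*(h + 4)*(h + 3)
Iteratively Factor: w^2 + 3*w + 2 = (w + 2)*(w + 1)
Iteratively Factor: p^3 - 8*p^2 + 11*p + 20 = (p - 4)*(p^2 - 4*p - 5) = (p - 4)*(p + 1)*(p - 5)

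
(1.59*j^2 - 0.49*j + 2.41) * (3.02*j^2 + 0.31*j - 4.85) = 4.8018*j^4 - 0.9869*j^3 - 0.585199999999999*j^2 + 3.1236*j - 11.6885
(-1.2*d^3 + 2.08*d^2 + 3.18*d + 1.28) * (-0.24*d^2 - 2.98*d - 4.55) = 0.288*d^5 + 3.0768*d^4 - 1.5016*d^3 - 19.2476*d^2 - 18.2834*d - 5.824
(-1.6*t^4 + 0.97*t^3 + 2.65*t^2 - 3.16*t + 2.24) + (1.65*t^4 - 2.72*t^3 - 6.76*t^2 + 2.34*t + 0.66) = 0.0499999999999998*t^4 - 1.75*t^3 - 4.11*t^2 - 0.82*t + 2.9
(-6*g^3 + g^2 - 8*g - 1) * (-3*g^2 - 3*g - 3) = 18*g^5 + 15*g^4 + 39*g^3 + 24*g^2 + 27*g + 3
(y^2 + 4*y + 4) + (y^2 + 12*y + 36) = 2*y^2 + 16*y + 40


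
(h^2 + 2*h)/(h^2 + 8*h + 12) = h/(h + 6)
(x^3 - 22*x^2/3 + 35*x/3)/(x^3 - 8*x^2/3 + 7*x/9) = 3*(x - 5)/(3*x - 1)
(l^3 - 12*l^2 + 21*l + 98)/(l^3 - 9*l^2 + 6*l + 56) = (l - 7)/(l - 4)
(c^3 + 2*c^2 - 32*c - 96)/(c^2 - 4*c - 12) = (c^2 + 8*c + 16)/(c + 2)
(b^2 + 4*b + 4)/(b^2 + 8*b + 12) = (b + 2)/(b + 6)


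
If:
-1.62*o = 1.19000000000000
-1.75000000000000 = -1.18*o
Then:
No Solution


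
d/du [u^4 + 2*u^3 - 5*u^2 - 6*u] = 4*u^3 + 6*u^2 - 10*u - 6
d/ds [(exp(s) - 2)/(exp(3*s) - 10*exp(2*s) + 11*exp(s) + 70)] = (-(exp(s) - 2)*(3*exp(2*s) - 20*exp(s) + 11) + exp(3*s) - 10*exp(2*s) + 11*exp(s) + 70)*exp(s)/(exp(3*s) - 10*exp(2*s) + 11*exp(s) + 70)^2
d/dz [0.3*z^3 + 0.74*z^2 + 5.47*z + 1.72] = 0.9*z^2 + 1.48*z + 5.47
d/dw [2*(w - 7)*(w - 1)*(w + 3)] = 6*w^2 - 20*w - 34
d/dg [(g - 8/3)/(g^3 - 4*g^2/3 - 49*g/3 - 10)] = 2*(-9*g^3 + 42*g^2 - 32*g - 241)/(9*g^6 - 24*g^5 - 278*g^4 + 212*g^3 + 2641*g^2 + 2940*g + 900)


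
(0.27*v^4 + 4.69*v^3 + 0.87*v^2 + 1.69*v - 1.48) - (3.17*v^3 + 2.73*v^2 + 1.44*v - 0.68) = 0.27*v^4 + 1.52*v^3 - 1.86*v^2 + 0.25*v - 0.8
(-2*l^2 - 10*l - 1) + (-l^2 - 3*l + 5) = -3*l^2 - 13*l + 4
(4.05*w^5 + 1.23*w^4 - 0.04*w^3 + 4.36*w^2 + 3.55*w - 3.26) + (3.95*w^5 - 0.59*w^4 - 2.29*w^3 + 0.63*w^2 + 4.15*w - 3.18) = 8.0*w^5 + 0.64*w^4 - 2.33*w^3 + 4.99*w^2 + 7.7*w - 6.44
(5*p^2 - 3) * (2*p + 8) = 10*p^3 + 40*p^2 - 6*p - 24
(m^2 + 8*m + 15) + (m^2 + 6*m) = 2*m^2 + 14*m + 15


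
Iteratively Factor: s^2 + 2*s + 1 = (s + 1)*(s + 1)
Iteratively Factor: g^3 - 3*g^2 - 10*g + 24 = (g + 3)*(g^2 - 6*g + 8) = (g - 2)*(g + 3)*(g - 4)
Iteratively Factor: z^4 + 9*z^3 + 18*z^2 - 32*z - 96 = (z + 4)*(z^3 + 5*z^2 - 2*z - 24) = (z + 4)^2*(z^2 + z - 6) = (z - 2)*(z + 4)^2*(z + 3)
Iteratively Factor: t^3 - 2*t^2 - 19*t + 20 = (t - 1)*(t^2 - t - 20) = (t - 1)*(t + 4)*(t - 5)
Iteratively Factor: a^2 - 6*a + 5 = (a - 1)*(a - 5)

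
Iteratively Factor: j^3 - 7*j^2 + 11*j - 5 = (j - 5)*(j^2 - 2*j + 1) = (j - 5)*(j - 1)*(j - 1)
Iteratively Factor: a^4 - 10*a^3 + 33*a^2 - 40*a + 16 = (a - 4)*(a^3 - 6*a^2 + 9*a - 4) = (a - 4)*(a - 1)*(a^2 - 5*a + 4) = (a - 4)^2*(a - 1)*(a - 1)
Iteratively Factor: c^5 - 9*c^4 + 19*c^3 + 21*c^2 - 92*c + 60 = (c - 1)*(c^4 - 8*c^3 + 11*c^2 + 32*c - 60) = (c - 3)*(c - 1)*(c^3 - 5*c^2 - 4*c + 20) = (c - 5)*(c - 3)*(c - 1)*(c^2 - 4) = (c - 5)*(c - 3)*(c - 1)*(c + 2)*(c - 2)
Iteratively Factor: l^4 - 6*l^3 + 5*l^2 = (l)*(l^3 - 6*l^2 + 5*l) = l*(l - 1)*(l^2 - 5*l) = l^2*(l - 1)*(l - 5)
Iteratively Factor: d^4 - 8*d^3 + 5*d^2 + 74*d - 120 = (d - 2)*(d^3 - 6*d^2 - 7*d + 60) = (d - 4)*(d - 2)*(d^2 - 2*d - 15) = (d - 4)*(d - 2)*(d + 3)*(d - 5)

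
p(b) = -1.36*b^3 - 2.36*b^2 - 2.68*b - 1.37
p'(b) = -4.08*b^2 - 4.72*b - 2.68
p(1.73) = -20.11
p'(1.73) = -23.06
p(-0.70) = -0.18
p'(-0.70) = -1.38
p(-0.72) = -0.16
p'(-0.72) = -1.40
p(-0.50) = -0.45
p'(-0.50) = -1.34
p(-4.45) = 83.67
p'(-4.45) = -62.47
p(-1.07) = 0.46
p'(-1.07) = -2.30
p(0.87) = -6.38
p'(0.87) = -9.87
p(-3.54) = 38.87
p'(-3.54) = -37.10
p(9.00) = -1208.09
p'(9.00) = -375.64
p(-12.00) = 2041.03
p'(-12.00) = -533.56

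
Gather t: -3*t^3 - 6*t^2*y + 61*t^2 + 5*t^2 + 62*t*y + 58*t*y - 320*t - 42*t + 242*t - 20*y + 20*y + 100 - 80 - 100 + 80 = -3*t^3 + t^2*(66 - 6*y) + t*(120*y - 120)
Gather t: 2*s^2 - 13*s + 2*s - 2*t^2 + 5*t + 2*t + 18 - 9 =2*s^2 - 11*s - 2*t^2 + 7*t + 9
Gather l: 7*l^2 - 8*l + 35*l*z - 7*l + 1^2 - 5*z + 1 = 7*l^2 + l*(35*z - 15) - 5*z + 2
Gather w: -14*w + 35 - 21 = 14 - 14*w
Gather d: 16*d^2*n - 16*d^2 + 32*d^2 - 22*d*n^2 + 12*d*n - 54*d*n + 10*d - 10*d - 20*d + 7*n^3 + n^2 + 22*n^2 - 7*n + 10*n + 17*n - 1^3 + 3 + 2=d^2*(16*n + 16) + d*(-22*n^2 - 42*n - 20) + 7*n^3 + 23*n^2 + 20*n + 4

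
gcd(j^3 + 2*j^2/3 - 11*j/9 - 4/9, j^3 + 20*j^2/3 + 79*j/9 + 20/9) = j^2 + 5*j/3 + 4/9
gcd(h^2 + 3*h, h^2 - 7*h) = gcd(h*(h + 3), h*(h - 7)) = h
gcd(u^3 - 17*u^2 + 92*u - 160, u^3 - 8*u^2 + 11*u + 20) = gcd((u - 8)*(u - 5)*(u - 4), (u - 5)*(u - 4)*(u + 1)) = u^2 - 9*u + 20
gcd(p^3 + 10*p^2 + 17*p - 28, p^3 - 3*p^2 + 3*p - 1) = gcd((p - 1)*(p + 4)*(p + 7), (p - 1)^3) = p - 1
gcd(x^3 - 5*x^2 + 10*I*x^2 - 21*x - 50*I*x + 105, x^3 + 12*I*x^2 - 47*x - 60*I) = x + 3*I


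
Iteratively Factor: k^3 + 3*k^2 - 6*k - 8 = (k + 1)*(k^2 + 2*k - 8) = (k + 1)*(k + 4)*(k - 2)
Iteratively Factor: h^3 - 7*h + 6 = (h + 3)*(h^2 - 3*h + 2) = (h - 1)*(h + 3)*(h - 2)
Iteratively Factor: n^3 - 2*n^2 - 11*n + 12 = (n - 4)*(n^2 + 2*n - 3) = (n - 4)*(n + 3)*(n - 1)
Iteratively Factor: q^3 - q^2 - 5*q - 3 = (q + 1)*(q^2 - 2*q - 3) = (q + 1)^2*(q - 3)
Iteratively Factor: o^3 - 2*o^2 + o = (o - 1)*(o^2 - o) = o*(o - 1)*(o - 1)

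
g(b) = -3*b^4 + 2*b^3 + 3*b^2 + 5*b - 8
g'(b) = -12*b^3 + 6*b^2 + 6*b + 5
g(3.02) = -160.00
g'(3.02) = -252.68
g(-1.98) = -67.77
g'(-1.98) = 109.79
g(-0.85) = -12.88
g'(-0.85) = 11.60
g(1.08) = -0.66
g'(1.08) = 3.36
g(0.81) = -2.21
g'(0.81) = 7.42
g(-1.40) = -26.13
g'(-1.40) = 41.29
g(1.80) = -9.11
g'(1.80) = -34.74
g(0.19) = -6.93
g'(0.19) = 6.27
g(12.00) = -58268.00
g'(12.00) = -19795.00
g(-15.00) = -158033.00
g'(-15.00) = 41765.00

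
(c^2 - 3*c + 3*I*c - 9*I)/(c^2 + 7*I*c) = (c^2 + 3*c*(-1 + I) - 9*I)/(c*(c + 7*I))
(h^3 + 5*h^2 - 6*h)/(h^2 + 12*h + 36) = h*(h - 1)/(h + 6)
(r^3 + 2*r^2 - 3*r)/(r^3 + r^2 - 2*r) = (r + 3)/(r + 2)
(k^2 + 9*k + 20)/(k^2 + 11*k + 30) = (k + 4)/(k + 6)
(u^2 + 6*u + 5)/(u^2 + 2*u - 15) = (u + 1)/(u - 3)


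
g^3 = g^3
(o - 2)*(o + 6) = o^2 + 4*o - 12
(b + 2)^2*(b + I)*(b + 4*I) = b^4 + 4*b^3 + 5*I*b^3 + 20*I*b^2 - 16*b + 20*I*b - 16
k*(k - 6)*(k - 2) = k^3 - 8*k^2 + 12*k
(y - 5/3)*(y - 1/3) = y^2 - 2*y + 5/9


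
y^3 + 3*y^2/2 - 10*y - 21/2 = (y - 3)*(y + 1)*(y + 7/2)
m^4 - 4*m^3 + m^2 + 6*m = m*(m - 3)*(m - 2)*(m + 1)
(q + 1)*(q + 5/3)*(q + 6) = q^3 + 26*q^2/3 + 53*q/3 + 10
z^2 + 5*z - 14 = (z - 2)*(z + 7)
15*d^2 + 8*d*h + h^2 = (3*d + h)*(5*d + h)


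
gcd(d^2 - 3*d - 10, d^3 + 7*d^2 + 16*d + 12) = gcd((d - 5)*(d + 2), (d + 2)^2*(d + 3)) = d + 2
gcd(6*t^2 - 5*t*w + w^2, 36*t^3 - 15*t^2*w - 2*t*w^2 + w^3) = 3*t - w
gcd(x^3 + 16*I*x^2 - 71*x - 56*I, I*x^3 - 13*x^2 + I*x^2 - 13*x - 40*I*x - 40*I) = x + 8*I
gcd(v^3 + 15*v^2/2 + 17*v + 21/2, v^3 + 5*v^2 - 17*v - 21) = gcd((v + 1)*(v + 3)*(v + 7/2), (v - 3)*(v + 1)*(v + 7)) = v + 1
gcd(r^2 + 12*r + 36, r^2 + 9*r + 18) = r + 6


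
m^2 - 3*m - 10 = (m - 5)*(m + 2)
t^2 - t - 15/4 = (t - 5/2)*(t + 3/2)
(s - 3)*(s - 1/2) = s^2 - 7*s/2 + 3/2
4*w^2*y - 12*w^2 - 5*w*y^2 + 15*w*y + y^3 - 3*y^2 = (-4*w + y)*(-w + y)*(y - 3)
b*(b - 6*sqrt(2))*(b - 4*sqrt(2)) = b^3 - 10*sqrt(2)*b^2 + 48*b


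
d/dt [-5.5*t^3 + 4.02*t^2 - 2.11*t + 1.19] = -16.5*t^2 + 8.04*t - 2.11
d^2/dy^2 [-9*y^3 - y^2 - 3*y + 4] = -54*y - 2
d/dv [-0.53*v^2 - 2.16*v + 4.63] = -1.06*v - 2.16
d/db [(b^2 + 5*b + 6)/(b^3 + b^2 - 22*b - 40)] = (-b^2 - 6*b - 17)/(b^4 - 2*b^3 - 39*b^2 + 40*b + 400)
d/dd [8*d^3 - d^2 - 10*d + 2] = 24*d^2 - 2*d - 10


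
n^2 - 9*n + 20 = (n - 5)*(n - 4)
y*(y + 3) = y^2 + 3*y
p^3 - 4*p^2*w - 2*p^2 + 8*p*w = p*(p - 2)*(p - 4*w)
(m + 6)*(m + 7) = m^2 + 13*m + 42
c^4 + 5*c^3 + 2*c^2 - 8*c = c*(c - 1)*(c + 2)*(c + 4)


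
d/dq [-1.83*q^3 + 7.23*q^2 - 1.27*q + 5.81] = -5.49*q^2 + 14.46*q - 1.27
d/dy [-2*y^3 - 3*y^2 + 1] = 6*y*(-y - 1)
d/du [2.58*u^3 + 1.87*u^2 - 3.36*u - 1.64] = 7.74*u^2 + 3.74*u - 3.36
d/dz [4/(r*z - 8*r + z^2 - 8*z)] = 4*(-r - 2*z + 8)/(r*z - 8*r + z^2 - 8*z)^2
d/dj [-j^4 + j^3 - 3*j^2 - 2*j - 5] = -4*j^3 + 3*j^2 - 6*j - 2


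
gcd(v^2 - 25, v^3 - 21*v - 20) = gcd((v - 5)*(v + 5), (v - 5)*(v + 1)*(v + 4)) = v - 5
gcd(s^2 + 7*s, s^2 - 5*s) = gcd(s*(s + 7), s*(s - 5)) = s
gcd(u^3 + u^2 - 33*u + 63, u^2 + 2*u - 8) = 1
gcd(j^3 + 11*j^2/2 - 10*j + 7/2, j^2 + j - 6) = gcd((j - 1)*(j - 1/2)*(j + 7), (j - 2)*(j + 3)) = 1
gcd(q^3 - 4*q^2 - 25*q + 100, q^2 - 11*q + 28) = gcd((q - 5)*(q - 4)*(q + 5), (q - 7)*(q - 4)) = q - 4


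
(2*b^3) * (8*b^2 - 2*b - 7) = 16*b^5 - 4*b^4 - 14*b^3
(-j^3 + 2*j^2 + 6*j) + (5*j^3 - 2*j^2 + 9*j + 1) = 4*j^3 + 15*j + 1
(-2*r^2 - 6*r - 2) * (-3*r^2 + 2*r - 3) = 6*r^4 + 14*r^3 + 14*r + 6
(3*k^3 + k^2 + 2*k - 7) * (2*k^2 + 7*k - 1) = 6*k^5 + 23*k^4 + 8*k^3 - k^2 - 51*k + 7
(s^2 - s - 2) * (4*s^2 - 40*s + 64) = 4*s^4 - 44*s^3 + 96*s^2 + 16*s - 128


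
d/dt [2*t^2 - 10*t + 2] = 4*t - 10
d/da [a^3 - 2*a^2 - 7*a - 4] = 3*a^2 - 4*a - 7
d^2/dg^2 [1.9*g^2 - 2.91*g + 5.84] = 3.80000000000000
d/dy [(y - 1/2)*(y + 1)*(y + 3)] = 3*y^2 + 7*y + 1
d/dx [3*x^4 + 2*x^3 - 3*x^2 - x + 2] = 12*x^3 + 6*x^2 - 6*x - 1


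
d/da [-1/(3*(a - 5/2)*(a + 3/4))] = 16*(8*a - 7)/(3*(2*a - 5)^2*(4*a + 3)^2)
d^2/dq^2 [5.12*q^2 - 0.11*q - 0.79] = 10.2400000000000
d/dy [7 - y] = -1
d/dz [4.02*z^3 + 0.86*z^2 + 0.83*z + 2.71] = 12.06*z^2 + 1.72*z + 0.83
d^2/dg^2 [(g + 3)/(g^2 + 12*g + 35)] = 2*(4*(g + 3)*(g + 6)^2 - 3*(g + 5)*(g^2 + 12*g + 35))/(g^2 + 12*g + 35)^3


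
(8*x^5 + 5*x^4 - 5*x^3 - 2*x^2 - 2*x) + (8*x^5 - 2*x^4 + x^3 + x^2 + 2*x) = 16*x^5 + 3*x^4 - 4*x^3 - x^2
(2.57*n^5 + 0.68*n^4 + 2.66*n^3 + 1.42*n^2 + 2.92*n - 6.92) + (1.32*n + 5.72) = 2.57*n^5 + 0.68*n^4 + 2.66*n^3 + 1.42*n^2 + 4.24*n - 1.2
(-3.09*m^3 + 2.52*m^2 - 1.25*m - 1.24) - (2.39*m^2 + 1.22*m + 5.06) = -3.09*m^3 + 0.13*m^2 - 2.47*m - 6.3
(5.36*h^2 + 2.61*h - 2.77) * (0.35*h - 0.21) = 1.876*h^3 - 0.2121*h^2 - 1.5176*h + 0.5817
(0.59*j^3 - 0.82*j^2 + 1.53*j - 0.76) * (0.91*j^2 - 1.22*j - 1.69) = 0.5369*j^5 - 1.466*j^4 + 1.3956*j^3 - 1.1724*j^2 - 1.6585*j + 1.2844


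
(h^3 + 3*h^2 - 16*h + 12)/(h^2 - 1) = (h^2 + 4*h - 12)/(h + 1)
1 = 1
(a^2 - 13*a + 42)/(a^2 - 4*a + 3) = (a^2 - 13*a + 42)/(a^2 - 4*a + 3)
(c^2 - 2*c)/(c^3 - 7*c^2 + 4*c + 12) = c/(c^2 - 5*c - 6)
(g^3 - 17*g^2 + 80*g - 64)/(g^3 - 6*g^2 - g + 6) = (g^2 - 16*g + 64)/(g^2 - 5*g - 6)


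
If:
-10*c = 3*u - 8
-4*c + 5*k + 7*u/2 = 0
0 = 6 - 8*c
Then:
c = 3/4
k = 29/60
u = 1/6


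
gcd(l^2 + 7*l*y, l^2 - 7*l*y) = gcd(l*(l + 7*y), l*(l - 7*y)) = l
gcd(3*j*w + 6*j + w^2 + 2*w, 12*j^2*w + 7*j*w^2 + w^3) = 3*j + w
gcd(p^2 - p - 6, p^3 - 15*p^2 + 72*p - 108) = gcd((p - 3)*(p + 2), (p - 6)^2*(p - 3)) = p - 3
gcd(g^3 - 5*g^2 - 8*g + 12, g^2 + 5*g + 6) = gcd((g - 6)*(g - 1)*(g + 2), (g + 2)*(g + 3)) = g + 2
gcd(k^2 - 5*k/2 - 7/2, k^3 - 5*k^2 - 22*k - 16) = k + 1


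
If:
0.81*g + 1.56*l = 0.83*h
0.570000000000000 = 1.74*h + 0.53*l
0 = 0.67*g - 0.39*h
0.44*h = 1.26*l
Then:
No Solution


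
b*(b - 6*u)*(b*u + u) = b^3*u - 6*b^2*u^2 + b^2*u - 6*b*u^2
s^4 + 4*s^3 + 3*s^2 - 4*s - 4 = (s - 1)*(s + 1)*(s + 2)^2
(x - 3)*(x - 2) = x^2 - 5*x + 6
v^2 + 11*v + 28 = (v + 4)*(v + 7)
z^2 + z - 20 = (z - 4)*(z + 5)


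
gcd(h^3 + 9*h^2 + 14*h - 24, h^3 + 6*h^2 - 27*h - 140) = h + 4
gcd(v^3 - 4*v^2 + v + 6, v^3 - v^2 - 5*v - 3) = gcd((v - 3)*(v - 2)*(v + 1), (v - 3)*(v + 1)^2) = v^2 - 2*v - 3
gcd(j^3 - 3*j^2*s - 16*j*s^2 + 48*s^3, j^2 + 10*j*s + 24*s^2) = j + 4*s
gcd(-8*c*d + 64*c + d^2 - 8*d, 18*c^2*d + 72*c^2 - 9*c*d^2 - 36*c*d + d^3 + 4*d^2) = 1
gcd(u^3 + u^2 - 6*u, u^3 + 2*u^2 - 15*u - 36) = u + 3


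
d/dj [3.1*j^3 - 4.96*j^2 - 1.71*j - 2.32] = 9.3*j^2 - 9.92*j - 1.71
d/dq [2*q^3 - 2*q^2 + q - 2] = 6*q^2 - 4*q + 1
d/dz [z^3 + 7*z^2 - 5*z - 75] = 3*z^2 + 14*z - 5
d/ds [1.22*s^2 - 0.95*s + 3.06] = 2.44*s - 0.95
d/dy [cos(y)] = -sin(y)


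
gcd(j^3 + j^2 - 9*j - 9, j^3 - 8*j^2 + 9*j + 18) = j^2 - 2*j - 3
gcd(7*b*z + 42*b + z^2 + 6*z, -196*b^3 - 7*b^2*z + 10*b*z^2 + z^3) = 7*b + z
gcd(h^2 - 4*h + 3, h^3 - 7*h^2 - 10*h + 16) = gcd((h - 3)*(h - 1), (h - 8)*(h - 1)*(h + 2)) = h - 1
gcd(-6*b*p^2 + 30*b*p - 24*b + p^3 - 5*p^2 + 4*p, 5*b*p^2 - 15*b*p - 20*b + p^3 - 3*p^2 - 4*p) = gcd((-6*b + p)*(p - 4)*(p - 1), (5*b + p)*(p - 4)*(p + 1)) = p - 4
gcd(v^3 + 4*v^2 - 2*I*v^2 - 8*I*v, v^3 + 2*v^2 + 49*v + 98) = 1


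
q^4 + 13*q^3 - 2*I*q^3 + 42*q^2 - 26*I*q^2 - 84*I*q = q*(q + 6)*(q + 7)*(q - 2*I)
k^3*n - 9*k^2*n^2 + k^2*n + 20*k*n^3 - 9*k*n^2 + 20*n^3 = (k - 5*n)*(k - 4*n)*(k*n + n)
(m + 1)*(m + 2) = m^2 + 3*m + 2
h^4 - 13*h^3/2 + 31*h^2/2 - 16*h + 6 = (h - 2)^2*(h - 3/2)*(h - 1)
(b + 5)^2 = b^2 + 10*b + 25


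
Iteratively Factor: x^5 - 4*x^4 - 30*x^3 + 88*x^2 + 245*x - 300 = (x + 4)*(x^4 - 8*x^3 + 2*x^2 + 80*x - 75) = (x - 1)*(x + 4)*(x^3 - 7*x^2 - 5*x + 75) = (x - 5)*(x - 1)*(x + 4)*(x^2 - 2*x - 15) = (x - 5)^2*(x - 1)*(x + 4)*(x + 3)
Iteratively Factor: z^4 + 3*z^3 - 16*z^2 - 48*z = (z + 4)*(z^3 - z^2 - 12*z) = z*(z + 4)*(z^2 - z - 12) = z*(z + 3)*(z + 4)*(z - 4)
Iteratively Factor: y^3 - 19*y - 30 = (y - 5)*(y^2 + 5*y + 6) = (y - 5)*(y + 2)*(y + 3)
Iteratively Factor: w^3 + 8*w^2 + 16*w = (w + 4)*(w^2 + 4*w) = (w + 4)^2*(w)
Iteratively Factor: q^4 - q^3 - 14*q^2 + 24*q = (q - 2)*(q^3 + q^2 - 12*q) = (q - 3)*(q - 2)*(q^2 + 4*q) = q*(q - 3)*(q - 2)*(q + 4)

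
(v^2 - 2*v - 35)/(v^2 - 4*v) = (v^2 - 2*v - 35)/(v*(v - 4))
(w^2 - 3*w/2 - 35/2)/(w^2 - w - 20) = (w + 7/2)/(w + 4)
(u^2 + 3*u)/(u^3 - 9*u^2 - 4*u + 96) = u/(u^2 - 12*u + 32)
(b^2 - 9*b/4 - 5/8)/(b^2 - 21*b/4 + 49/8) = (8*b^2 - 18*b - 5)/(8*b^2 - 42*b + 49)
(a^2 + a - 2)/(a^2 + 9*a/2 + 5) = 2*(a - 1)/(2*a + 5)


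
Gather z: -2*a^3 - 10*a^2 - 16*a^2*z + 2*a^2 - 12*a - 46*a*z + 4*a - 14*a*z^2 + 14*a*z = -2*a^3 - 8*a^2 - 14*a*z^2 - 8*a + z*(-16*a^2 - 32*a)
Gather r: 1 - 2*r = 1 - 2*r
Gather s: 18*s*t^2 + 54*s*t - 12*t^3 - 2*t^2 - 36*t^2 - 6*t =s*(18*t^2 + 54*t) - 12*t^3 - 38*t^2 - 6*t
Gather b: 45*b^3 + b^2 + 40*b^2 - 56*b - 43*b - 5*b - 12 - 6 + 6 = 45*b^3 + 41*b^2 - 104*b - 12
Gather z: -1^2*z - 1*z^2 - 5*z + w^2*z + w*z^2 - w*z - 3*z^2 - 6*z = z^2*(w - 4) + z*(w^2 - w - 12)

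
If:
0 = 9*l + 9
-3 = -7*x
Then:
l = -1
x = 3/7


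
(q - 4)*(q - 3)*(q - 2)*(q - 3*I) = q^4 - 9*q^3 - 3*I*q^3 + 26*q^2 + 27*I*q^2 - 24*q - 78*I*q + 72*I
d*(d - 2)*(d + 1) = d^3 - d^2 - 2*d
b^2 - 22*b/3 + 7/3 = (b - 7)*(b - 1/3)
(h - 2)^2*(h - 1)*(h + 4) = h^4 - h^3 - 12*h^2 + 28*h - 16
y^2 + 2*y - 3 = (y - 1)*(y + 3)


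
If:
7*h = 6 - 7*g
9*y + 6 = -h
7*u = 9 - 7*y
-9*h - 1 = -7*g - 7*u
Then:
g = -354/959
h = 168/137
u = 2003/959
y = -110/137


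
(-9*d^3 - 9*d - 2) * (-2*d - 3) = 18*d^4 + 27*d^3 + 18*d^2 + 31*d + 6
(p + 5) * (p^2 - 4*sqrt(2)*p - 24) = p^3 - 4*sqrt(2)*p^2 + 5*p^2 - 20*sqrt(2)*p - 24*p - 120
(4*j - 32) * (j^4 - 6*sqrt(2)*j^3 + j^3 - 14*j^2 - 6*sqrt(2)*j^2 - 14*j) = 4*j^5 - 24*sqrt(2)*j^4 - 28*j^4 - 88*j^3 + 168*sqrt(2)*j^3 + 192*sqrt(2)*j^2 + 392*j^2 + 448*j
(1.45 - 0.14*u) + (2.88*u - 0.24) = 2.74*u + 1.21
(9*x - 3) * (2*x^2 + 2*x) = 18*x^3 + 12*x^2 - 6*x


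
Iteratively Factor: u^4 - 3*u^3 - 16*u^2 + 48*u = (u - 4)*(u^3 + u^2 - 12*u) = u*(u - 4)*(u^2 + u - 12) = u*(u - 4)*(u - 3)*(u + 4)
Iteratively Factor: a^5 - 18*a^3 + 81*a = (a + 3)*(a^4 - 3*a^3 - 9*a^2 + 27*a) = (a + 3)^2*(a^3 - 6*a^2 + 9*a) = (a - 3)*(a + 3)^2*(a^2 - 3*a) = (a - 3)^2*(a + 3)^2*(a)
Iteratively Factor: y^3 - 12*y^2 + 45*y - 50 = (y - 5)*(y^2 - 7*y + 10) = (y - 5)^2*(y - 2)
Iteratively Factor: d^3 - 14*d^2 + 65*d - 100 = (d - 4)*(d^2 - 10*d + 25) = (d - 5)*(d - 4)*(d - 5)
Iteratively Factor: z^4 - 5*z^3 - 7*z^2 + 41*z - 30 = (z - 1)*(z^3 - 4*z^2 - 11*z + 30) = (z - 2)*(z - 1)*(z^2 - 2*z - 15) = (z - 2)*(z - 1)*(z + 3)*(z - 5)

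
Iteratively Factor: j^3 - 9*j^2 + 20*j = (j - 4)*(j^2 - 5*j) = j*(j - 4)*(j - 5)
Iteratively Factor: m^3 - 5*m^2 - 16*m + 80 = (m + 4)*(m^2 - 9*m + 20) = (m - 4)*(m + 4)*(m - 5)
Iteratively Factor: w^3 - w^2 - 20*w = (w - 5)*(w^2 + 4*w) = w*(w - 5)*(w + 4)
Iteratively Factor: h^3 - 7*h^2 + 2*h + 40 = (h - 5)*(h^2 - 2*h - 8) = (h - 5)*(h + 2)*(h - 4)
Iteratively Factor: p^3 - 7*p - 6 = (p - 3)*(p^2 + 3*p + 2) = (p - 3)*(p + 1)*(p + 2)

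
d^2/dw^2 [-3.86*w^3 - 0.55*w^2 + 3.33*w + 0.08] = -23.16*w - 1.1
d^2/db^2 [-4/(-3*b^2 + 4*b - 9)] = 8*(-9*b^2 + 12*b + 4*(3*b - 2)^2 - 27)/(3*b^2 - 4*b + 9)^3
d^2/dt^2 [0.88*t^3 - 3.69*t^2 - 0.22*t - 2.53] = 5.28*t - 7.38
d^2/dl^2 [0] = 0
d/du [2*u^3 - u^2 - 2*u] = 6*u^2 - 2*u - 2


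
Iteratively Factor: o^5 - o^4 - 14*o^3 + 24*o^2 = (o)*(o^4 - o^3 - 14*o^2 + 24*o) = o^2*(o^3 - o^2 - 14*o + 24) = o^2*(o - 2)*(o^2 + o - 12) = o^2*(o - 3)*(o - 2)*(o + 4)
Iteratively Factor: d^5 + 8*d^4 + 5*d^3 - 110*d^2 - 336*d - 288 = (d + 4)*(d^4 + 4*d^3 - 11*d^2 - 66*d - 72) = (d + 3)*(d + 4)*(d^3 + d^2 - 14*d - 24) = (d - 4)*(d + 3)*(d + 4)*(d^2 + 5*d + 6) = (d - 4)*(d + 2)*(d + 3)*(d + 4)*(d + 3)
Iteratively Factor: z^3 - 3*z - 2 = (z + 1)*(z^2 - z - 2) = (z - 2)*(z + 1)*(z + 1)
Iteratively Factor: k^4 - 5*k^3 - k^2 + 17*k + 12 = (k - 4)*(k^3 - k^2 - 5*k - 3) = (k - 4)*(k - 3)*(k^2 + 2*k + 1) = (k - 4)*(k - 3)*(k + 1)*(k + 1)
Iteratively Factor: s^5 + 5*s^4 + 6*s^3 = (s)*(s^4 + 5*s^3 + 6*s^2) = s*(s + 2)*(s^3 + 3*s^2) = s^2*(s + 2)*(s^2 + 3*s) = s^2*(s + 2)*(s + 3)*(s)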